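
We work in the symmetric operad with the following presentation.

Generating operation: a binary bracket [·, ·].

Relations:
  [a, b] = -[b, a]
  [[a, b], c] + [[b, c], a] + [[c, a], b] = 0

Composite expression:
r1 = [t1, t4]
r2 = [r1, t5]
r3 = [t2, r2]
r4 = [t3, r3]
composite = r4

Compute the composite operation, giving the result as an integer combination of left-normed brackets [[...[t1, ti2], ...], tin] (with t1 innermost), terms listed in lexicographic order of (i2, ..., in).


[[[[t1, t4], t5], t2], t3]


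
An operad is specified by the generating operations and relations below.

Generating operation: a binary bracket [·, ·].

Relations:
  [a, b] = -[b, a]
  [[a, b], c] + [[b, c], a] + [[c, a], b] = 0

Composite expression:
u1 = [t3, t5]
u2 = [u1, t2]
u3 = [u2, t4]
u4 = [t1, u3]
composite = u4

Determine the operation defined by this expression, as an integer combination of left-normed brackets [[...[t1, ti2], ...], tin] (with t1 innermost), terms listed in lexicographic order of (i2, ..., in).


-[[[[t1, t2], t3], t5], t4] + [[[[t1, t2], t5], t3], t4] + [[[[t1, t3], t5], t2], t4] + [[[[t1, t4], t2], t3], t5] - [[[[t1, t4], t2], t5], t3] - [[[[t1, t4], t3], t5], t2] + [[[[t1, t4], t5], t3], t2] - [[[[t1, t5], t3], t2], t4]

A multilinear Lie element is pinned by t1-initial words (t1 innermost).
Composite bracket: [t1, [[[t3, t5], t2], t4]]
Expanding via [a, b] = ab - ba: 16 signed words (2^4 = 16).
Collect the words opening with t1:
  from t1t2t3t5t4, sign -1: term -[[[[t1, t2], t3], t5], t4]
  from t1t2t5t3t4, sign +1: term +[[[[t1, t2], t5], t3], t4]
  from t1t3t5t2t4, sign +1: term +[[[[t1, t3], t5], t2], t4]
  from t1t4t2t3t5, sign +1: term +[[[[t1, t4], t2], t3], t5]
  from t1t4t2t5t3, sign -1: term -[[[[t1, t4], t2], t5], t3]
  from t1t4t3t5t2, sign -1: term -[[[[t1, t4], t3], t5], t2]
  from t1t4t5t3t2, sign +1: term +[[[[t1, t4], t5], t3], t2]
  from t1t5t3t2t4, sign -1: term -[[[[t1, t5], t3], t2], t4]


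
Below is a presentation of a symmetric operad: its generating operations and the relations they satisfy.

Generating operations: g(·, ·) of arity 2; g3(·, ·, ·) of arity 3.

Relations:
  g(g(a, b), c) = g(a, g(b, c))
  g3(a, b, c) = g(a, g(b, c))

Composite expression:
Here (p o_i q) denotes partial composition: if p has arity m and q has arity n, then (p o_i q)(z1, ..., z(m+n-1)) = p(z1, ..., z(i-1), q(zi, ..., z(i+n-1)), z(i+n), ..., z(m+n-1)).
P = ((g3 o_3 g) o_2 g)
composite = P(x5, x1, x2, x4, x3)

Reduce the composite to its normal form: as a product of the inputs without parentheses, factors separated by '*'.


x5 * x1 * x2 * x4 * x3

Under associativity of g3, the answer is the x's in reading order.
g(x1, x2) unparenthesizes to x1 * x2
g(x4, x3) unparenthesizes to x4 * x3
g3(x5, g(x1, x2), g(x4, x3)) unparenthesizes to x5 * x1 * x2 * x4 * x3


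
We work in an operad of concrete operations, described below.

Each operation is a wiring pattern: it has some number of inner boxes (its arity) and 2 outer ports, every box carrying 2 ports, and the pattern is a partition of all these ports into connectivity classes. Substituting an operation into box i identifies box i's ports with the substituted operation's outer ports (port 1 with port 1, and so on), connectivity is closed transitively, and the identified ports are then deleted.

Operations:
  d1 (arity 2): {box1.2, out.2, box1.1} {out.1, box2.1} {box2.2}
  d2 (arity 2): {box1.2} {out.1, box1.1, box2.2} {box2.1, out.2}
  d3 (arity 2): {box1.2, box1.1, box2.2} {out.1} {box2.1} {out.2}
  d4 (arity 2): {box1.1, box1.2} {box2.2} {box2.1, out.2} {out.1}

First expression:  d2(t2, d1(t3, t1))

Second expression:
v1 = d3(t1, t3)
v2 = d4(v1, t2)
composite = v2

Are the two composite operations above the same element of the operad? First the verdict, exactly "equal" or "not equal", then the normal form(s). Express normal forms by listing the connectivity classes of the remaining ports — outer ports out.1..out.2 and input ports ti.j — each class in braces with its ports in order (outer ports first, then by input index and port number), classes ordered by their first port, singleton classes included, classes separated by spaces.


The first expression reduces to {out.1, t2.1, t3.1, t3.2} {out.2, t1.1} {t1.2} {t2.2}
The second expression reduces to {out.1} {out.2, t2.1} {t1.1, t1.2, t3.2} {t2.2} {t3.1}
The normal forms differ: not equal.

not equal — first {out.1, t2.1, t3.1, t3.2} {out.2, t1.1} {t1.2} {t2.2}, second {out.1} {out.2, t2.1} {t1.1, t1.2, t3.2} {t2.2} {t3.1}


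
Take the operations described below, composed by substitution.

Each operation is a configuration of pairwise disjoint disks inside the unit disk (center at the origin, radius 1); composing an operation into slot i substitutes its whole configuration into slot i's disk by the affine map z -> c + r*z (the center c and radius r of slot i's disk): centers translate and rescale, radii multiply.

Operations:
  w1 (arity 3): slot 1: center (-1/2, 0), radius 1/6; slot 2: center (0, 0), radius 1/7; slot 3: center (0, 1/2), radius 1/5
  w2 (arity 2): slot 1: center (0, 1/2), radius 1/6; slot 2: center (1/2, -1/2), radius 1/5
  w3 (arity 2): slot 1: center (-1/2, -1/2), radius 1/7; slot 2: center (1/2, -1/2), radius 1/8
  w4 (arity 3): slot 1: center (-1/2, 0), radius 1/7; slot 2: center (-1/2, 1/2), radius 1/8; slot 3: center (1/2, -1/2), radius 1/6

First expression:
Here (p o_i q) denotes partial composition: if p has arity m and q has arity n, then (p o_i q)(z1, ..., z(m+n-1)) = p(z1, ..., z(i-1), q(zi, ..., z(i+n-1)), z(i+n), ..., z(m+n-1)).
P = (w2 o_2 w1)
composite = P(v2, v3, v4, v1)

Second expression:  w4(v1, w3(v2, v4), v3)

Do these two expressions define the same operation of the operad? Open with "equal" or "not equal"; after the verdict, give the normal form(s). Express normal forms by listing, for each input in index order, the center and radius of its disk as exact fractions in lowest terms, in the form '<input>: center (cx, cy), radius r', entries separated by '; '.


Normal form of the first expression: v1: center (1/2, -2/5), radius 1/25; v2: center (0, 1/2), radius 1/6; v3: center (2/5, -1/2), radius 1/30; v4: center (1/2, -1/2), radius 1/35
Normal form of the second expression: v1: center (-1/2, 0), radius 1/7; v2: center (-9/16, 7/16), radius 1/56; v3: center (1/2, -1/2), radius 1/6; v4: center (-7/16, 7/16), radius 1/64
The normal forms differ: not equal.

not equal: they reduce to v1: center (1/2, -2/5), radius 1/25; v2: center (0, 1/2), radius 1/6; v3: center (2/5, -1/2), radius 1/30; v4: center (1/2, -1/2), radius 1/35 and v1: center (-1/2, 0), radius 1/7; v2: center (-9/16, 7/16), radius 1/56; v3: center (1/2, -1/2), radius 1/6; v4: center (-7/16, 7/16), radius 1/64


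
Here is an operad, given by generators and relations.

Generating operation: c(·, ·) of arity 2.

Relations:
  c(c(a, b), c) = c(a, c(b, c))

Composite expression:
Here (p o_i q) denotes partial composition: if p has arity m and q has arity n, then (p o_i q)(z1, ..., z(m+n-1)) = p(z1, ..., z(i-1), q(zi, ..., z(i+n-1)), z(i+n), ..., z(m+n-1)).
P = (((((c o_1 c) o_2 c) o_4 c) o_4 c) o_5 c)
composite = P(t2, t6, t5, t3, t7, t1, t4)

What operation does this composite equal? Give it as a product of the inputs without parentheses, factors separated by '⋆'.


t2 ⋆ t6 ⋆ t5 ⋆ t3 ⋆ t7 ⋆ t1 ⋆ t4

The c-tree's shape is irrelevant; the t-reading-order decides.
c(t6, t5) linearizes to t6 ⋆ t5
c(t2, c(t6, t5)) linearizes to t2 ⋆ t6 ⋆ t5
c(t7, t1) linearizes to t7 ⋆ t1
c(t3, c(t7, t1)) linearizes to t3 ⋆ t7 ⋆ t1
c(c(t3, c(t7, t1)), t4) linearizes to t3 ⋆ t7 ⋆ t1 ⋆ t4
c(c(t2, c(t6, t5)), c(c(t3, c(t7, t1)), t4)) linearizes to t2 ⋆ t6 ⋆ t5 ⋆ t3 ⋆ t7 ⋆ t1 ⋆ t4


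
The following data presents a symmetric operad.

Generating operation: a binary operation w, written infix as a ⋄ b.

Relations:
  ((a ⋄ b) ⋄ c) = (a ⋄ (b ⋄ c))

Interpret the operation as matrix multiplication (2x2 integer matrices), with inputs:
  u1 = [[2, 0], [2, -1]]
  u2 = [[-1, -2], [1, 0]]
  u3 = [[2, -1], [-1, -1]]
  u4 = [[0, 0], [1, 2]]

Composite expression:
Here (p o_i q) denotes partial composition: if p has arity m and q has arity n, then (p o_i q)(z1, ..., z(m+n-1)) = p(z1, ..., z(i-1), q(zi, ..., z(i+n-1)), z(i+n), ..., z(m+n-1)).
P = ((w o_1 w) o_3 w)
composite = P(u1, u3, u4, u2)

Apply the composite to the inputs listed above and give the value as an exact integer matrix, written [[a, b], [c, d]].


[[-2, 4], [-1, 2]]


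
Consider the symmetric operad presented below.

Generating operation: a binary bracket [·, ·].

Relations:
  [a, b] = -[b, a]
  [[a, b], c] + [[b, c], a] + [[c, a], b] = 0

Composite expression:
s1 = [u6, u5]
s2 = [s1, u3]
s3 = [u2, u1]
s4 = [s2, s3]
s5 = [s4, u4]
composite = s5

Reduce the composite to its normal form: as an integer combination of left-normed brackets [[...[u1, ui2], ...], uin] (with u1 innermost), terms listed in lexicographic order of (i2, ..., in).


[[[[[u1, u2], u3], u5], u6], u4] - [[[[[u1, u2], u3], u6], u5], u4] - [[[[[u1, u2], u5], u6], u3], u4] + [[[[[u1, u2], u6], u5], u3], u4]


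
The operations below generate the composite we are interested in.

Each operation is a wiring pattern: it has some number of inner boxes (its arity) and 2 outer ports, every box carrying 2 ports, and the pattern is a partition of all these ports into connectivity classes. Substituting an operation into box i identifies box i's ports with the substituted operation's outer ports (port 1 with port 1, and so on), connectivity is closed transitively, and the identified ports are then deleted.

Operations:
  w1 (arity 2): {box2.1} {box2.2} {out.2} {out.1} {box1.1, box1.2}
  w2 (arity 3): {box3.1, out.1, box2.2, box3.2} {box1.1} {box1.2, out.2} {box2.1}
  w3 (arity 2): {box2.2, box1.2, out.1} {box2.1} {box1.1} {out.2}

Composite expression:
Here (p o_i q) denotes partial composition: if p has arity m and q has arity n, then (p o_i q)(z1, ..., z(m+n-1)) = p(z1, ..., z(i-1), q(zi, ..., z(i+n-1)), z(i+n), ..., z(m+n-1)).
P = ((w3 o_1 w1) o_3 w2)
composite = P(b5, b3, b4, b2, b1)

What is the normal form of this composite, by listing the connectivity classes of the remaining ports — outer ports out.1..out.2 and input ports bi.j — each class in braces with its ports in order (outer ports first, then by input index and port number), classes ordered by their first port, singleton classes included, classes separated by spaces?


Reachability decides: close wires over w3-identified ports.
composing w1 on (b5, b3), with out.j its own outer ports: {out.1} {out.2} {b3.1} {b3.2} {b5.1, b5.2}
composing w2 on (b4, b2, b1), with out.j its own outer ports: {out.1, b1.1, b1.2, b2.2} {out.2, b4.2} {b2.1} {b4.1}
composing w3 on (b5, b3, b4, b2, b1), with out.j its own outer ports: {out.1, b4.2} {out.2} {b1.1, b1.2, b2.2} {b2.1} {b3.1} {b3.2} {b4.1} {b5.1, b5.2}

{out.1, b4.2} {out.2} {b1.1, b1.2, b2.2} {b2.1} {b3.1} {b3.2} {b4.1} {b5.1, b5.2}


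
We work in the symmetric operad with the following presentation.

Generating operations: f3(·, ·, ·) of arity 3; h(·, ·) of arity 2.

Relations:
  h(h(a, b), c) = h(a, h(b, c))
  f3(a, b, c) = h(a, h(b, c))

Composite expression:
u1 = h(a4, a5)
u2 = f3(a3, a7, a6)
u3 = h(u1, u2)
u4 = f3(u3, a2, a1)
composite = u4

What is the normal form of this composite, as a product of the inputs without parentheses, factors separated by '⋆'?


Key point: f3 is associative — brackets drop, the a-order remains.
h(a4, a5) spells out as a4 ⋆ a5
f3(a3, a7, a6) spells out as a3 ⋆ a7 ⋆ a6
h(h(a4, a5), f3(a3, a7, a6)) spells out as a4 ⋆ a5 ⋆ a3 ⋆ a7 ⋆ a6
f3(h(h(a4, a5), f3(a3, a7, a6)), a2, a1) spells out as a4 ⋆ a5 ⋆ a3 ⋆ a7 ⋆ a6 ⋆ a2 ⋆ a1

a4 ⋆ a5 ⋆ a3 ⋆ a7 ⋆ a6 ⋆ a2 ⋆ a1


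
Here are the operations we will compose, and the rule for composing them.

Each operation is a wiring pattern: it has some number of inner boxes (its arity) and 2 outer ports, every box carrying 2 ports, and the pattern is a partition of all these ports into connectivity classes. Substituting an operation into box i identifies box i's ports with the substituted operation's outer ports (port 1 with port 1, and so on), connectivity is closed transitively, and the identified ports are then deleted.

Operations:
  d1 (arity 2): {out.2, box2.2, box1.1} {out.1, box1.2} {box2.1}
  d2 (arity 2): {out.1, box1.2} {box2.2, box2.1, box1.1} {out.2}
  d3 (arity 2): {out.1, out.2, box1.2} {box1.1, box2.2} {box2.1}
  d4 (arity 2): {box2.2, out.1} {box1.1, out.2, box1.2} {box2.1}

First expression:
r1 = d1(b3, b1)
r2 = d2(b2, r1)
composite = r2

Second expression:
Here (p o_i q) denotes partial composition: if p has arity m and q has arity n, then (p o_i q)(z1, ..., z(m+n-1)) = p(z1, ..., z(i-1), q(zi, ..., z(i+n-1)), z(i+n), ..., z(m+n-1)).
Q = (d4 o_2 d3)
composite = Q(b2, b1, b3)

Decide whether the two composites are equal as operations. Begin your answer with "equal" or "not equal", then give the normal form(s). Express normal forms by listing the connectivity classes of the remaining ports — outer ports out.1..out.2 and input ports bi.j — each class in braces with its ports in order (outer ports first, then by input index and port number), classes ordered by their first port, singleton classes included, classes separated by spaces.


not equal: they reduce to {out.1, b2.2} {out.2} {b1.1} {b1.2, b2.1, b3.1, b3.2} and {out.1, b1.2} {out.2, b2.1, b2.2} {b1.1, b3.2} {b3.1}


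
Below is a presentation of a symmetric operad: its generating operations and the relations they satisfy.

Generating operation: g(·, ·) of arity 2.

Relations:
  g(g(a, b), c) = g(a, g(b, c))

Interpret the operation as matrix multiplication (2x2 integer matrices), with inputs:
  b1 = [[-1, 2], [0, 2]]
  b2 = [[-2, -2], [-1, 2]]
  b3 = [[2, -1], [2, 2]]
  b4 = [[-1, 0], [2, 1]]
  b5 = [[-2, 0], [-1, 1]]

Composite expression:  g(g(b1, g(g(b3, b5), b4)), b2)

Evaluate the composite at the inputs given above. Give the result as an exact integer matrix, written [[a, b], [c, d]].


[[-43, -28], [-44, -32]]

g(b3, b5) = [[-3, -1], [-6, 2]]
g(g(b3, b5), b4) = [[1, -1], [10, 2]]
g(b1, g(g(b3, b5), b4)) = [[19, 5], [20, 4]]
g(g(b1, g(g(b3, b5), b4)), b2) = [[-43, -28], [-44, -32]]


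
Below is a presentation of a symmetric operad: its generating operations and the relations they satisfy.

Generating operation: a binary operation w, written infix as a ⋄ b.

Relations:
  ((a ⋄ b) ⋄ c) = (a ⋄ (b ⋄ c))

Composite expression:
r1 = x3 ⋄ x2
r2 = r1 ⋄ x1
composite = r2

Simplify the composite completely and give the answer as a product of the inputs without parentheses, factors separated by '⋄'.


All parenthesizations of w agree; list the x-inputs left to right.
(x3 ⋄ x2) linearizes to x3 ⋄ x2
((x3 ⋄ x2) ⋄ x1) linearizes to x3 ⋄ x2 ⋄ x1

x3 ⋄ x2 ⋄ x1


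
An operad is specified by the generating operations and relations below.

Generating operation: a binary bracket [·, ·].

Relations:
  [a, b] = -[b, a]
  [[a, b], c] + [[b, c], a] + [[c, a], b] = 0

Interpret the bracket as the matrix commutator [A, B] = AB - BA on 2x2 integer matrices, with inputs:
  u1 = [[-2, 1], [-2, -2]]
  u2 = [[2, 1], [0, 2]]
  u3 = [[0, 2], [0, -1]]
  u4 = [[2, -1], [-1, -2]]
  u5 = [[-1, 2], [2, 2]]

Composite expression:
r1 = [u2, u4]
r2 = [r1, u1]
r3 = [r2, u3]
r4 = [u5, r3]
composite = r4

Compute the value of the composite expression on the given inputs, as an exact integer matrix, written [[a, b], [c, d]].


[[-76, -134], [20, 76]]

[u2, u4] = [[-1, -4], [0, 1]]
[[u2, u4], u1] = [[8, -2], [-4, -8]]
[[[u2, u4], u1], u3] = [[8, 34], [-4, -8]]
[u5, [[[u2, u4], u1], u3]] = [[-76, -134], [20, 76]]


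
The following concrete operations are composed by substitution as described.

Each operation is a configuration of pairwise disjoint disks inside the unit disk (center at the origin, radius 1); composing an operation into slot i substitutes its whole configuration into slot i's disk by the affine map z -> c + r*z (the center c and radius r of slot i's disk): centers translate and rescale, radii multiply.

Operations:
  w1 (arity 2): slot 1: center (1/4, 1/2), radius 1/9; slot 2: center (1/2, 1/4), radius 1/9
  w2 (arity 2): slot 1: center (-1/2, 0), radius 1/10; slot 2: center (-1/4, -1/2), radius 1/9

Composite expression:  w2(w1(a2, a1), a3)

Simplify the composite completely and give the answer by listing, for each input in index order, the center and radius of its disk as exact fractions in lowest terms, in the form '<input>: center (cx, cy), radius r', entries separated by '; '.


a1: center (-9/20, 1/40), radius 1/90; a2: center (-19/40, 1/20), radius 1/90; a3: center (-1/4, -1/2), radius 1/9

Follow each a-input down from w2: c' goes to c + r*c', radius to r*r'.
input a2: applying the 2 nested substitutions gives center (-19/40, 1/20), radius 1/90
input a1: applying the 2 nested substitutions gives center (-9/20, 1/40), radius 1/90
input a3: applying the 1 nested substitution gives center (-1/4, -1/2), radius 1/9


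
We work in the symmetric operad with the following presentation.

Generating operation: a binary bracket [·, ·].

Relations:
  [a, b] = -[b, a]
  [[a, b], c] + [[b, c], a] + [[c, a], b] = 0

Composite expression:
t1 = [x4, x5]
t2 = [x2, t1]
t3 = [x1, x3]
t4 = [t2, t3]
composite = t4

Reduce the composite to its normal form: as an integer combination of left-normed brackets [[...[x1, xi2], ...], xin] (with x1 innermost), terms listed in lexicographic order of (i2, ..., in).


-[[[[x1, x3], x2], x4], x5] + [[[[x1, x3], x2], x5], x4] + [[[[x1, x3], x4], x5], x2] - [[[[x1, x3], x5], x4], x2]

Antisymmetry and Jacobi reduce to x1-anchored left-normed brackets.
Composite bracket: [[x2, [x4, x5]], [x1, x3]]
Under [a, b] = ab - ba we get 16 signed associative words (2^4 = 16).
Keep just the words that open with x1:
  x1x3x2x4x5 (sign -1) contributes -[[[[x1, x3], x2], x4], x5]
  x1x3x2x5x4 (sign +1) contributes +[[[[x1, x3], x2], x5], x4]
  x1x3x4x5x2 (sign +1) contributes +[[[[x1, x3], x4], x5], x2]
  x1x3x5x4x2 (sign -1) contributes -[[[[x1, x3], x5], x4], x2]


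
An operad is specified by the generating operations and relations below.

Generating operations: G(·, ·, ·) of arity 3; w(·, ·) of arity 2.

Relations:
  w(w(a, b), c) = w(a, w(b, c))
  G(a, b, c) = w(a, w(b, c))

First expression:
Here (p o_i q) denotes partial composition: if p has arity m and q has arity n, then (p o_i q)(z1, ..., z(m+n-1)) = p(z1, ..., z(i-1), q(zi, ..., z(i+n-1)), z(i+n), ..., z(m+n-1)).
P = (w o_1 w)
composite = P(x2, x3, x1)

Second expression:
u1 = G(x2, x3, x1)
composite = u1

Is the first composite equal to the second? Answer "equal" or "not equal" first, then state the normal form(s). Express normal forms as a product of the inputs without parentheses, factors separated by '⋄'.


The first expression, normalized: x2 ⋄ x3 ⋄ x1
The second expression, normalized: x2 ⋄ x3 ⋄ x1
Both agree, so they are equal.

equal: each reduces to x2 ⋄ x3 ⋄ x1


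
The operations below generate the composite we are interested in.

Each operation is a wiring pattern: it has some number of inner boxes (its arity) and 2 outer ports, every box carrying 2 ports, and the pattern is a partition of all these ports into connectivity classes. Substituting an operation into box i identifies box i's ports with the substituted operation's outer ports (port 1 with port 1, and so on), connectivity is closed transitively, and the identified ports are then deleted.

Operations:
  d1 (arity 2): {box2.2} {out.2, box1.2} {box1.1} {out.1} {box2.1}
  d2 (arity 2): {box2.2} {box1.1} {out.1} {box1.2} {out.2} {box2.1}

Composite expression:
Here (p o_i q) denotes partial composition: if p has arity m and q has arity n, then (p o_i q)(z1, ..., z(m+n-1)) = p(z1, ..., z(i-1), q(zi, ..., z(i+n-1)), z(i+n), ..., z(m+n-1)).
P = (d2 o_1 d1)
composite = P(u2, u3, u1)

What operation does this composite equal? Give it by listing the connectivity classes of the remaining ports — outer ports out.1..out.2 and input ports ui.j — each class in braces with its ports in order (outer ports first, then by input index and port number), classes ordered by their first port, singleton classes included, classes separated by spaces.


Two ports join when wires chain via d2-identified ports.
stage d1: inputs (u2, u3), connectivity {out.1} {out.2, u2.2} {u2.1} {u3.1} {u3.2}, out.j its boundary
stage d2: inputs (u2, u3, u1), connectivity {out.1} {out.2} {u1.1} {u1.2} {u2.1} {u2.2} {u3.1} {u3.2}, out.j its boundary

{out.1} {out.2} {u1.1} {u1.2} {u2.1} {u2.2} {u3.1} {u3.2}


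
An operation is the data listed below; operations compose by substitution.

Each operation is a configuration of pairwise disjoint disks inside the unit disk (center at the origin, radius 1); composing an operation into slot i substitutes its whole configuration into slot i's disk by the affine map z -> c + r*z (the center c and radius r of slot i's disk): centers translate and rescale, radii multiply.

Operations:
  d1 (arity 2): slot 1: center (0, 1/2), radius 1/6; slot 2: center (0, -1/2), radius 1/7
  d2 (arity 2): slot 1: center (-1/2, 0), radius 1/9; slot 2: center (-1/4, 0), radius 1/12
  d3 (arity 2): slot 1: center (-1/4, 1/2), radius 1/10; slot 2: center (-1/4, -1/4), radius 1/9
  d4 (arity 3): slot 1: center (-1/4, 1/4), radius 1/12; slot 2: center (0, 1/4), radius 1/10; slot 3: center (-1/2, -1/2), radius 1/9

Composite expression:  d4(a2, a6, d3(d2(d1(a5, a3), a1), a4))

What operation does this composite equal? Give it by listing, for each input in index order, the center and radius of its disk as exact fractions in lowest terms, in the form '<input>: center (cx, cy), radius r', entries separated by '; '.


a1: center (-191/360, -4/9), radius 1/1080; a2: center (-1/4, 1/4), radius 1/12; a3: center (-8/15, -721/1620), radius 1/5670; a4: center (-19/36, -19/36), radius 1/81; a5: center (-8/15, -719/1620), radius 1/4860; a6: center (0, 1/4), radius 1/10


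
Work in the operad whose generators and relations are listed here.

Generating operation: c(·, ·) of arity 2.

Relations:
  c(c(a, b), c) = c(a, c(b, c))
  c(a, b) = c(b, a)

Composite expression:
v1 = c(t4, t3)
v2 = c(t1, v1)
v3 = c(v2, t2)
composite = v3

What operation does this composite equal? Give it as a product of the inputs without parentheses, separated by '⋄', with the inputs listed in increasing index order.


Shape and order are irrelevant to c; the t-input set decides.
c(t4, t3) unparenthesizes to t4 ⋄ t3
c(t1, c(t4, t3)) unparenthesizes to t1 ⋄ t4 ⋄ t3
c(c(t1, c(t4, t3)), t2) unparenthesizes to t1 ⋄ t4 ⋄ t3 ⋄ t2
reordering the factors by index: t1 ⋄ t2 ⋄ t3 ⋄ t4

t1 ⋄ t2 ⋄ t3 ⋄ t4


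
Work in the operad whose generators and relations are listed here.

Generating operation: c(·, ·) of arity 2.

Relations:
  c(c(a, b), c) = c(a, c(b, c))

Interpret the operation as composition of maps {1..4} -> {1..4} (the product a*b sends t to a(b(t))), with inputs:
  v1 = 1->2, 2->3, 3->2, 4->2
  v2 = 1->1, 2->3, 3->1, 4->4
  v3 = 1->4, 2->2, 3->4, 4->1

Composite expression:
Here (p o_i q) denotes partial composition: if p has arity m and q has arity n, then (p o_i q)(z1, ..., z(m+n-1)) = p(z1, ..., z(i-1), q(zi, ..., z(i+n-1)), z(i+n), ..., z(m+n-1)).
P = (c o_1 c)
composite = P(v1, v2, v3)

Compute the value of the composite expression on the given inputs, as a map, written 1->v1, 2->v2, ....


c(v1, v2) = 1->2, 2->2, 3->2, 4->2
c(c(v1, v2), v3) = 1->2, 2->2, 3->2, 4->2

1->2, 2->2, 3->2, 4->2


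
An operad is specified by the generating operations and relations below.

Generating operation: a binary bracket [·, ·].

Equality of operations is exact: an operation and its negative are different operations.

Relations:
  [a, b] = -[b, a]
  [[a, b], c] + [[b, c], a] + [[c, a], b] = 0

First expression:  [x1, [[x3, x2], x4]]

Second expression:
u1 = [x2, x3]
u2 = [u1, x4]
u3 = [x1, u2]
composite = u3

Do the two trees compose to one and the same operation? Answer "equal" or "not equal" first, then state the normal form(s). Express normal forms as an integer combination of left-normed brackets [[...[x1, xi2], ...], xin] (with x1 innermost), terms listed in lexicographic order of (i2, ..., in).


not equal — first -[[[x1, x2], x3], x4] + [[[x1, x3], x2], x4] + [[[x1, x4], x2], x3] - [[[x1, x4], x3], x2], second [[[x1, x2], x3], x4] - [[[x1, x3], x2], x4] - [[[x1, x4], x2], x3] + [[[x1, x4], x3], x2]

Normal form of the first expression: -[[[x1, x2], x3], x4] + [[[x1, x3], x2], x4] + [[[x1, x4], x2], x3] - [[[x1, x4], x3], x2]
Normal form of the second expression: [[[x1, x2], x3], x4] - [[[x1, x3], x2], x4] - [[[x1, x4], x2], x3] + [[[x1, x4], x3], x2]
Different reductions; not equal.


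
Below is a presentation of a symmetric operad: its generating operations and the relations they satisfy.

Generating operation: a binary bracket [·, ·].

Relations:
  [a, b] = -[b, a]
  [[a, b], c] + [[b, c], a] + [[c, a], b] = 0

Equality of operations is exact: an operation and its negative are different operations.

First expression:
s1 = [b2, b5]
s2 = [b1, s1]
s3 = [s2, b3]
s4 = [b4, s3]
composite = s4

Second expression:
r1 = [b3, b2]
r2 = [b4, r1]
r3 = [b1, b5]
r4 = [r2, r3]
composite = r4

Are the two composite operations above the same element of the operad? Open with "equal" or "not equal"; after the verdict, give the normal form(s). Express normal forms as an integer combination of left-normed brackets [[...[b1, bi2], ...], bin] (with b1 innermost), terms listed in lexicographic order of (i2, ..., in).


The first composite normalizes to -[[[[b1, b2], b5], b3], b4] + [[[[b1, b5], b2], b3], b4]
The second composite normalizes to -[[[[b1, b5], b2], b3], b4] + [[[[b1, b5], b3], b2], b4] + [[[[b1, b5], b4], b2], b3] - [[[[b1, b5], b4], b3], b2]
The forms do not match — not equal.

not equal: they reduce to -[[[[b1, b2], b5], b3], b4] + [[[[b1, b5], b2], b3], b4] and -[[[[b1, b5], b2], b3], b4] + [[[[b1, b5], b3], b2], b4] + [[[[b1, b5], b4], b2], b3] - [[[[b1, b5], b4], b3], b2]


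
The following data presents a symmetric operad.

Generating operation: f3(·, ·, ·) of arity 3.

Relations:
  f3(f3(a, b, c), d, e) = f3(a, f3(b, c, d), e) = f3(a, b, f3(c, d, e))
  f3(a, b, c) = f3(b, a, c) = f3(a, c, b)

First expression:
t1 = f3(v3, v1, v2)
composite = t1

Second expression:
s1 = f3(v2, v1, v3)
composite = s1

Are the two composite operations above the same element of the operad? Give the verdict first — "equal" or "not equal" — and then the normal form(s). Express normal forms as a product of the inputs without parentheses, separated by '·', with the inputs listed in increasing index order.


In normal form, the first expression is v1 · v2 · v3
In normal form, the second expression is v1 · v2 · v3
One common form — equal.

equal — both sides give v1 · v2 · v3


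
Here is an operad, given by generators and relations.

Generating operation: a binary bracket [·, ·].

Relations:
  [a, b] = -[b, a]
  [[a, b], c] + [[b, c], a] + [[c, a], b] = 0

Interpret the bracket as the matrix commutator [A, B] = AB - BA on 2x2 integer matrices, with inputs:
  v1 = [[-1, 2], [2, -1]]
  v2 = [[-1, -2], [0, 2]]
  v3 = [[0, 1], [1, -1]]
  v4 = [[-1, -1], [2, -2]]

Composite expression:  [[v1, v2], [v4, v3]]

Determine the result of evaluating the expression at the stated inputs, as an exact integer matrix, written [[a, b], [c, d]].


[[18, 52], [28, -18]]

[v1, v2] = [[4, 6], [-6, -4]]
[v4, v3] = [[-3, 2], [1, 3]]
[[v1, v2], [v4, v3]] = [[18, 52], [28, -18]]


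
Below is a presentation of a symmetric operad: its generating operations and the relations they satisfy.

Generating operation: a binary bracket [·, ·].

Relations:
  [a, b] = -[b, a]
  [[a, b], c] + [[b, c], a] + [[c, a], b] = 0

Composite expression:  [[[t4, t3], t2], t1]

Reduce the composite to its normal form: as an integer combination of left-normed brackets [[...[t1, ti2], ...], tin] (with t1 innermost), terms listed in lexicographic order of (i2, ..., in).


-[[[t1, t2], t3], t4] + [[[t1, t2], t4], t3] + [[[t1, t3], t4], t2] - [[[t1, t4], t3], t2]

In the tensor algebra, words opening t1 carry the t1-anchored form.
Composite bracket: [[[t4, t3], t2], t1]
Applying ab - ba throughout gives 8 signed words (2^3 = 8).
Coefficients come from the t1-initial words:
  t1t2t3t4 (sign -1) contributes -[[[t1, t2], t3], t4]
  t1t2t4t3 (sign +1) contributes +[[[t1, t2], t4], t3]
  t1t3t4t2 (sign +1) contributes +[[[t1, t3], t4], t2]
  t1t4t3t2 (sign -1) contributes -[[[t1, t4], t3], t2]


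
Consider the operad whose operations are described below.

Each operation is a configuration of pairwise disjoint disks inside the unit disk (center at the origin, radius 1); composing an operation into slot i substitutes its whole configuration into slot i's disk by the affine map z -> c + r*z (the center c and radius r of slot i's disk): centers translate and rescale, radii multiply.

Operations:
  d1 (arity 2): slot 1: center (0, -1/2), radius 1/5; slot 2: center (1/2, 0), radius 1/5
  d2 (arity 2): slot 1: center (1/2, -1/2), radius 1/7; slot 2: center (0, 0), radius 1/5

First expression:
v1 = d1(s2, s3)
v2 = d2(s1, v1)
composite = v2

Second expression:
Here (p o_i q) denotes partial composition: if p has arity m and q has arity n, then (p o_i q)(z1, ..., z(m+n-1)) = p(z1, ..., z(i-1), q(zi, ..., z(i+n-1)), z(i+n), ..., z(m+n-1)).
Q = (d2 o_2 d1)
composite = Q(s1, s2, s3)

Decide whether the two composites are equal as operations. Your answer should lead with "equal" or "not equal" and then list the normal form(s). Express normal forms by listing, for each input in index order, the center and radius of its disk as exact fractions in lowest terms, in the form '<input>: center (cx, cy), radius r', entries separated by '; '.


equal — both sides give s1: center (1/2, -1/2), radius 1/7; s2: center (0, -1/10), radius 1/25; s3: center (1/10, 0), radius 1/25

The first composite normalizes to s1: center (1/2, -1/2), radius 1/7; s2: center (0, -1/10), radius 1/25; s3: center (1/10, 0), radius 1/25
The second composite normalizes to s1: center (1/2, -1/2), radius 1/7; s2: center (0, -1/10), radius 1/25; s3: center (1/10, 0), radius 1/25
Same normal form: equal.


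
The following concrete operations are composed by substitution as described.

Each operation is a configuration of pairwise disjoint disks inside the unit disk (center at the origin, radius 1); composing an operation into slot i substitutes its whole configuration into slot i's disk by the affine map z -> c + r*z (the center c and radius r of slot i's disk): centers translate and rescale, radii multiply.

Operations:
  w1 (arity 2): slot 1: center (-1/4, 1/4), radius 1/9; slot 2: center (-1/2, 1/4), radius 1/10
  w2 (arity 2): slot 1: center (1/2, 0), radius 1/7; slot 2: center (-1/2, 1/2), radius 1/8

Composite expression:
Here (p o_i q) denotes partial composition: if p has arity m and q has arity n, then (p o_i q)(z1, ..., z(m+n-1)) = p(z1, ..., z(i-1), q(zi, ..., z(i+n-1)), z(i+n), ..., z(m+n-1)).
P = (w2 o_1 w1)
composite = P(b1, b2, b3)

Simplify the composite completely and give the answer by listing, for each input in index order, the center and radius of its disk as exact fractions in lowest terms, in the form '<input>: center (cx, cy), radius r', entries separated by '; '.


b1: center (13/28, 1/28), radius 1/63; b2: center (3/7, 1/28), radius 1/70; b3: center (-1/2, 1/2), radius 1/8

Follow each b-input down from w2: c' goes to c + r*c', radius to r*r'.
b1 passes through 2 substitutions, ending at center (13/28, 1/28), radius 1/63
b2 passes through 2 substitutions, ending at center (3/7, 1/28), radius 1/70
b3 passes through 1 substitution, ending at center (-1/2, 1/2), radius 1/8


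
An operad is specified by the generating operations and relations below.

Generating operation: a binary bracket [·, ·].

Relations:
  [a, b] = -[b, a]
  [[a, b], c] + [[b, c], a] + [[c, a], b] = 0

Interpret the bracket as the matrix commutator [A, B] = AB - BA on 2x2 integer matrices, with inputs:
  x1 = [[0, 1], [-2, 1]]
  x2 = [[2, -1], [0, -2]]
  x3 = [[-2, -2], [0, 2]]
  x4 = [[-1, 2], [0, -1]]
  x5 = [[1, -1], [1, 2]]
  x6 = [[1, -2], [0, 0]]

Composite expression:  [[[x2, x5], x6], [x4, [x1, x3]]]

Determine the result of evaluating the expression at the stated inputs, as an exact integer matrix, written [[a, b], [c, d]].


[[64, -544], [-128, -64]]

[x2, x5] = [[-1, -5], [-4, 1]]
[[x2, x5], x6] = [[-8, 9], [-4, 8]]
[x1, x3] = [[-4, 6], [8, 4]]
[x4, [x1, x3]] = [[16, 16], [0, -16]]
[[[x2, x5], x6], [x4, [x1, x3]]] = [[64, -544], [-128, -64]]


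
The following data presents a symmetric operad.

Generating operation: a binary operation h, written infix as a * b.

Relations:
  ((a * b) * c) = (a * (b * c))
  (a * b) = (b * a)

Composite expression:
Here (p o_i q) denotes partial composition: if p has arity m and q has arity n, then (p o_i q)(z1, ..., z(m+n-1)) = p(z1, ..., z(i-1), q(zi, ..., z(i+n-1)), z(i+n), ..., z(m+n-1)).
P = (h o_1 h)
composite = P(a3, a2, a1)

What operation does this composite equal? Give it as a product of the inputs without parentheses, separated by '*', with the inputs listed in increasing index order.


Key point: h commutes, so take the a-inputs in any fixed order.
(a3 * a2) flattens to a3 * a2
((a3 * a2) * a1) flattens to a3 * a2 * a1
putting the inputs in ascending order: a1 * a2 * a3

a1 * a2 * a3


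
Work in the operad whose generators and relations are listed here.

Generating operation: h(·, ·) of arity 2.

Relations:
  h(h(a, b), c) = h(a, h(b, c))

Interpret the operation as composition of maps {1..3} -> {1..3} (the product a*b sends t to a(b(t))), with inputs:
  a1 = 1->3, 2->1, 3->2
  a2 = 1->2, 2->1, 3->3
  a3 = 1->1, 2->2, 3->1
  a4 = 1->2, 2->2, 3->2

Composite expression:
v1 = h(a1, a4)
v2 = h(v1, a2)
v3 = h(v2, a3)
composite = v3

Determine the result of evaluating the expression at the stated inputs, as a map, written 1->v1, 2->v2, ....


1->1, 2->1, 3->1

h(a1, a4) = 1->1, 2->1, 3->1
h(h(a1, a4), a2) = 1->1, 2->1, 3->1
h(h(h(a1, a4), a2), a3) = 1->1, 2->1, 3->1


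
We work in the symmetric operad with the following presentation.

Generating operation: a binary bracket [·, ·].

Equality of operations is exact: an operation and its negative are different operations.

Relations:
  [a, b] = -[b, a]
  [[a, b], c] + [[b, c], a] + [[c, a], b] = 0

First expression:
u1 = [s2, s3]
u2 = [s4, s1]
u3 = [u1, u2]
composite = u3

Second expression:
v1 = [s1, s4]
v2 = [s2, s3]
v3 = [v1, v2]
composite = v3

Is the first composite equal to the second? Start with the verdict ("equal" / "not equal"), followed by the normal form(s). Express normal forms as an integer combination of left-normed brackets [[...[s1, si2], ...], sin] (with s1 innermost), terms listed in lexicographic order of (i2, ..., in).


equal — both sides give [[[s1, s4], s2], s3] - [[[s1, s4], s3], s2]

Normal form of the first expression: [[[s1, s4], s2], s3] - [[[s1, s4], s3], s2]
Normal form of the second expression: [[[s1, s4], s2], s3] - [[[s1, s4], s3], s2]
One common form — equal.


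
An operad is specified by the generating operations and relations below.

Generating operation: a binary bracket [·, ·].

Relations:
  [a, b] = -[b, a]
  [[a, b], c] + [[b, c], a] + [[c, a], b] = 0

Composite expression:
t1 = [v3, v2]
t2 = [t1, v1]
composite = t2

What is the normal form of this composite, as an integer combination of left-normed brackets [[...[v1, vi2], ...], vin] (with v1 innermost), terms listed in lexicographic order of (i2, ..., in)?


Antisymmetry and Jacobi reduce to v1-anchored left-normed brackets.
Composite bracket: [[v3, v2], v1]
Each bracket splits as ab - ba, giving 4 signed words (2^2 = 4).
Collect the words opening with v1:
  the word v1v2v3 carries sign +1 and contributes +[[v1, v2], v3]
  the word v1v3v2 carries sign -1 and contributes -[[v1, v3], v2]

[[v1, v2], v3] - [[v1, v3], v2]


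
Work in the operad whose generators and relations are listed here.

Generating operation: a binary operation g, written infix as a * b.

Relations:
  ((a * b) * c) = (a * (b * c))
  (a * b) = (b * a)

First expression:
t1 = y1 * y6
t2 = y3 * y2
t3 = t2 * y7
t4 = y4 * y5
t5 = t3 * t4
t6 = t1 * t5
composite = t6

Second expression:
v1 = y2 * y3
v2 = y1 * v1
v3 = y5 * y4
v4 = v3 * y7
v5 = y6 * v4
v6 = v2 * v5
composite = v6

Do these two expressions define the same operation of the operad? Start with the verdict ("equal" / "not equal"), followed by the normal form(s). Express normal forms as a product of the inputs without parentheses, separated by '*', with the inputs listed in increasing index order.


equal; the common form is y1 * y2 * y3 * y4 * y5 * y6 * y7

The first expression, normalized: y1 * y2 * y3 * y4 * y5 * y6 * y7
The second expression, normalized: y1 * y2 * y3 * y4 * y5 * y6 * y7
Both agree, so they are equal.


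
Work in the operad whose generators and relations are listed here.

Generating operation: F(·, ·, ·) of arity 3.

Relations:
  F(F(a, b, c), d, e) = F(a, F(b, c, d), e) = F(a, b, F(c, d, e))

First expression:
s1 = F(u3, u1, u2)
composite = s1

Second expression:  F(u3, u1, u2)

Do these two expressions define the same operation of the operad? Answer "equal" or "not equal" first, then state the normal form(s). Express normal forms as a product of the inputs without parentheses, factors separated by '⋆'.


equal; the common form is u3 ⋆ u1 ⋆ u2


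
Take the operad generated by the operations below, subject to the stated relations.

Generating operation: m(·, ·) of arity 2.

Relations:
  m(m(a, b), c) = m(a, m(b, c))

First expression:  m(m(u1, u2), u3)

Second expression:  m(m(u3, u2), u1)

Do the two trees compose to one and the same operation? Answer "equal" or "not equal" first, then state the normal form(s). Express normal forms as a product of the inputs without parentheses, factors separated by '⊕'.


not equal — first u1 ⊕ u2 ⊕ u3, second u3 ⊕ u2 ⊕ u1

Normal form of the first expression: u1 ⊕ u2 ⊕ u3
Normal form of the second expression: u3 ⊕ u2 ⊕ u1
They disagree, so not equal.


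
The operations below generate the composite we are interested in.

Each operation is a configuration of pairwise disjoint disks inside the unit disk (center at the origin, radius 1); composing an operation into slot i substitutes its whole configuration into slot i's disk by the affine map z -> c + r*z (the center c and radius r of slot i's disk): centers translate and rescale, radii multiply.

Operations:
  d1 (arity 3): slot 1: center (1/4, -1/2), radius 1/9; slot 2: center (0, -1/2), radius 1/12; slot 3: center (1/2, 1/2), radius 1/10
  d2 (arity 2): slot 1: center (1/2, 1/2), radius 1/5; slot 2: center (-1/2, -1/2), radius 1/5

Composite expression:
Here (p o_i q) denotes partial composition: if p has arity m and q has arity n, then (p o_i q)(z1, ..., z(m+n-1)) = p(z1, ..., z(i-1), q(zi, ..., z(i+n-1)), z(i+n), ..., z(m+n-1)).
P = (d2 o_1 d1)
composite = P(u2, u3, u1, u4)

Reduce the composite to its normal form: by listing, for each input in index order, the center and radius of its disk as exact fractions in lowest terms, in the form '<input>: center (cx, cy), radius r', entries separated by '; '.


u1: center (3/5, 3/5), radius 1/50; u2: center (11/20, 2/5), radius 1/45; u3: center (1/2, 2/5), radius 1/60; u4: center (-1/2, -1/2), radius 1/5

Only the slot chain above each u matters under d2; compose those maps.
input u2: composing its 2 substitution steps yields center (11/20, 2/5), radius 1/45
input u3: composing its 2 substitution steps yields center (1/2, 2/5), radius 1/60
input u1: composing its 2 substitution steps yields center (3/5, 3/5), radius 1/50
input u4: composing its 1 substitution step yields center (-1/2, -1/2), radius 1/5


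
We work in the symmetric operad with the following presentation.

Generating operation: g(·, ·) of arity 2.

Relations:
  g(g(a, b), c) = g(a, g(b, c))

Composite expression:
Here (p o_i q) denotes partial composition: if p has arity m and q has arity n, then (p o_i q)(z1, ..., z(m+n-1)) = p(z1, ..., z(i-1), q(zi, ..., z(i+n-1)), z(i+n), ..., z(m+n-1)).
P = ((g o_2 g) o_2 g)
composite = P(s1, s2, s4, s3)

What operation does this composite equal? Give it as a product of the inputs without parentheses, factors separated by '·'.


s1 · s2 · s4 · s3

Every regrouping of g is equal, so read the s-inputs in written order.
g(s2, s4) reduces to s2 · s4
g(g(s2, s4), s3) reduces to s2 · s4 · s3
g(s1, g(g(s2, s4), s3)) reduces to s1 · s2 · s4 · s3
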